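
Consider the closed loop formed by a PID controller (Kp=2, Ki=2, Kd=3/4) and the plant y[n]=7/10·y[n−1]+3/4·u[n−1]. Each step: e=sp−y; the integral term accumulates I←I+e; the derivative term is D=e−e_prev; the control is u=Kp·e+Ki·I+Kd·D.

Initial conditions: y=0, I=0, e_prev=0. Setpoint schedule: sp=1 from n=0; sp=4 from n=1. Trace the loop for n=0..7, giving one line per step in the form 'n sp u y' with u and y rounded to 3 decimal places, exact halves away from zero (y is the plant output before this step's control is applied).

0 1 4.750 0.000
1 4 3.328 3.563
2 4 -2.155 4.990
3 4 11.723 1.877
4 4 -25.455 10.106
5 4 73.589 -12.017
6 4 -190.254 46.780
7 4 512.725 -109.944

(exact arithmetic carried between steps; '≈' marks a value shown rounded to 6 d.p. or computed from one; I and e_prev carry over from the previous line; the table rounds u and y to 3 d.p., halves away from zero)
n=0: y=0, sp=1, e=sp−y=1; I=1, D=e−e_prev=1; u=2·1+2·1+3/4·1=4.75; next y=7/10·0+3/4·4.75=3.5625
n=1: y=3.5625, sp=4, e=sp−y=0.4375; I=1.4375, D=e−e_prev=-0.5625; u=2·0.4375+2·1.4375+3/4·(-0.5625)=3.328125; next y=7/10·3.5625+3/4·3.328125≈4.989844
n=2: y≈4.989844, sp=4, e=sp−y≈-0.989844; I≈0.447656, D=e−e_prev≈-1.427344; u=2·(-0.989844)+2·0.447656+3/4·(-1.427344)≈-2.154883; next y=7/10·4.989844+3/4·(-2.154883)≈1.876729
n=3: y≈1.876729, sp=4, e=sp−y≈2.123271; I≈2.570928, D=e−e_prev≈3.113115; u=2·2.123271+2·2.570928+3/4·3.113115≈11.723235; next y=7/10·1.876729+3/4·11.723235≈10.106136
n=4: y≈10.106136, sp=4, e=sp−y≈-6.106136; I≈-3.535208, D=e−e_prev≈-8.229408; u=2·(-6.106136)+2·(-3.535208)+3/4·(-8.229408)≈-25.454745; next y=7/10·10.106136+3/4·(-25.454745)≈-12.016763
n=5: y≈-12.016763, sp=4, e=sp−y≈16.016763; I≈12.481555, D=e−e_prev≈22.122899; u=2·16.016763+2·12.481555+3/4·22.122899≈73.588811; next y=7/10·(-12.016763)+3/4·73.588811≈46.779874
n=6: y≈46.779874, sp=4, e=sp−y≈-42.779874; I≈-30.298319, D=e−e_prev≈-58.796637; u=2·(-42.779874)+2·(-30.298319)+3/4·(-58.796637)≈-190.253863; next y=7/10·46.779874+3/4·(-190.253863)≈-109.944486
n=7: y≈-109.944486, sp=4, e=sp−y≈113.944486; I≈83.646167, D=e−e_prev≈156.724359; u=2·113.944486+2·83.646167+3/4·156.724359≈512.724574; next y=7/10·(-109.944486)+3/4·512.724574≈307.582291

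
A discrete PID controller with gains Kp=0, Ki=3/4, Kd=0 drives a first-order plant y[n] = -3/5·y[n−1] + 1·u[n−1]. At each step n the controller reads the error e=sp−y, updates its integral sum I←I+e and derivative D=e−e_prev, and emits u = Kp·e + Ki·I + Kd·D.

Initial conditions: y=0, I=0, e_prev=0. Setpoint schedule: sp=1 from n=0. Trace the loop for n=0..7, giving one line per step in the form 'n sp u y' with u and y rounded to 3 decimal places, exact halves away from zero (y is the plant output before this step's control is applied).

(exact arithmetic carried between steps; '≈' marks a value shown rounded to 6 d.p. or computed from one; I and e_prev carry over from the previous line; the table rounds u and y to 3 d.p., halves away from zero)
n=0: y=0, sp=1, e=sp−y=1; I=1, D=e−e_prev=1; u=0·1+3/4·1+0·1=0.75; next y=-3/5·0+1·0.75=0.75
n=1: y=0.75, sp=1, e=sp−y=0.25; I=1.25, D=e−e_prev=-0.75; u=0·0.25+3/4·1.25+0·(-0.75)=0.9375; next y=-3/5·0.75+1·0.9375=0.4875
n=2: y=0.4875, sp=1, e=sp−y=0.5125; I=1.7625, D=e−e_prev=0.2625; u=0·0.5125+3/4·1.7625+0·0.2625=1.321875; next y=-3/5·0.4875+1·1.321875=1.029375
n=3: y=1.029375, sp=1, e=sp−y=-0.029375; I=1.733125, D=e−e_prev=-0.541875; u=0·(-0.029375)+3/4·1.733125+0·(-0.541875)≈1.299844; next y=-3/5·1.029375+1·1.299844≈0.682219
n=4: y≈0.682219, sp=1, e=sp−y≈0.317781; I≈2.050906, D=e−e_prev≈0.347156; u=0·0.317781+3/4·2.050906+0·0.347156≈1.538180; next y=-3/5·0.682219+1·1.538180≈1.128848
n=5: y≈1.128848, sp=1, e=sp−y≈-0.128848; I≈1.922058, D=e−e_prev≈-0.446630; u=0·(-0.128848)+3/4·1.922058+0·(-0.446630)≈1.441543; next y=-3/5·1.128848+1·1.441543≈0.764234
n=6: y≈0.764234, sp=1, e=sp−y≈0.235766; I≈2.157824, D=e−e_prev≈0.364614; u=0·0.235766+3/4·2.157824+0·0.364614≈1.618368; next y=-3/5·0.764234+1·1.618368≈1.159827
n=7: y≈1.159827, sp=1, e=sp−y≈-0.159827; I≈1.997996, D=e−e_prev≈-0.395593; u=0·(-0.159827)+3/4·1.997996+0·(-0.395593)≈1.498497; next y=-3/5·1.159827+1·1.498497≈0.802601

0 1 0.750 0.000
1 1 0.938 0.750
2 1 1.322 0.488
3 1 1.300 1.029
4 1 1.538 0.682
5 1 1.442 1.129
6 1 1.618 0.764
7 1 1.498 1.160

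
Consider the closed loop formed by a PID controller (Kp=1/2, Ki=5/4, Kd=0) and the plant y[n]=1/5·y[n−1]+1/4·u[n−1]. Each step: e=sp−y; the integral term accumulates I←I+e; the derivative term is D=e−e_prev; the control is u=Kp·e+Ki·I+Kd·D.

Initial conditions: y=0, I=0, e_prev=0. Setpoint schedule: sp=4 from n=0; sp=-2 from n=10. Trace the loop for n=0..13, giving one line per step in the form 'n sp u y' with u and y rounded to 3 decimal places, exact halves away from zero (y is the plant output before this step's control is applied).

(exact arithmetic carried between steps; '≈' marks a value shown rounded to 6 d.p. or computed from one; I and e_prev carry over from the previous line; the table rounds u and y to 3 d.p., halves away from zero)
n=0: y=0, sp=4, e=sp−y=4; I=4, D=e−e_prev=4; u=1/2·4+5/4·4+0·4=7; next y=1/5·0+1/4·7=1.75
n=1: y=1.75, sp=4, e=sp−y=2.25; I=6.25, D=e−e_prev=-1.75; u=1/2·2.25+5/4·6.25+0·(-1.75)=8.9375; next y=1/5·1.75+1/4·8.9375=2.584375
n=2: y=2.584375, sp=4, e=sp−y=1.415625; I=7.665625, D=e−e_prev=-0.834375; u=1/2·1.415625+5/4·7.665625+0·(-0.834375)≈10.289844; next y=1/5·2.584375+1/4·10.289844≈3.089336
n=3: y≈3.089336, sp=4, e=sp−y≈0.910664; I≈8.576289, D=e−e_prev≈-0.504961; u=1/2·0.910664+5/4·8.576289+0·(-0.504961)≈11.175693; next y=1/5·3.089336+1/4·11.175693≈3.411791
n=4: y≈3.411791, sp=4, e=sp−y≈0.588209; I≈9.164499, D=e−e_prev≈-0.322455; u=1/2·0.588209+5/4·9.164499+0·(-0.322455)≈11.749728; next y=1/5·3.411791+1/4·11.749728≈3.619790
n=5: y≈3.619790, sp=4, e=sp−y≈0.380210; I≈9.544708, D=e−e_prev≈-0.208000; u=1/2·0.380210+5/4·9.544708+0·(-0.208000)≈12.120991; next y=1/5·3.619790+1/4·12.120991≈3.754206
n=6: y≈3.754206, sp=4, e=sp−y≈0.245794; I≈9.790503, D=e−e_prev≈-0.134416; u=1/2·0.245794+5/4·9.790503+0·(-0.134416)≈12.361026; next y=1/5·3.754206+1/4·12.361026≈3.841098
n=7: y≈3.841098, sp=4, e=sp−y≈0.158902; I≈9.949405, D=e−e_prev≈-0.086892; u=1/2·0.158902+5/4·9.949405+0·(-0.086892)≈12.516208; next y=1/5·3.841098+1/4·12.516208≈3.897271
n=8: y≈3.897271, sp=4, e=sp−y≈0.102729; I≈10.052134, D=e−e_prev≈-0.056174; u=1/2·0.102729+5/4·10.052134+0·(-0.056174)≈12.616532; next y=1/5·3.897271+1/4·12.616532≈3.933587
n=9: y≈3.933587, sp=4, e=sp−y≈0.066413; I≈10.118547, D=e−e_prev≈-0.036316; u=1/2·0.066413+5/4·10.118547+0·(-0.036316)≈12.681390; next y=1/5·3.933587+1/4·12.681390≈3.957065
n=10: y≈3.957065, sp=-2, e=sp−y≈-5.957065; I≈4.161482, D=e−e_prev≈-6.023478; u=1/2·(-5.957065)+5/4·4.161482+0·(-6.023478)≈2.223320; next y=1/5·3.957065+1/4·2.223320≈1.347243
n=11: y≈1.347243, sp=-2, e=sp−y≈-3.347243; I≈0.814239, D=e−e_prev≈2.609822; u=1/2·(-3.347243)+5/4·0.814239+0·2.609822≈-0.655823; next y=1/5·1.347243+1/4·(-0.655823)≈0.105493
n=12: y≈0.105493, sp=-2, e=sp−y≈-2.105493; I≈-1.291254, D=e−e_prev≈1.241750; u=1/2·(-2.105493)+5/4·(-1.291254)+0·1.241750≈-2.666814; next y=1/5·0.105493+1/4·(-2.666814)≈-0.645605
n=13: y≈-0.645605, sp=-2, e=sp−y≈-1.354395; I≈-2.645649, D=e−e_prev≈0.751098; u=1/2·(-1.354395)+5/4·(-2.645649)+0·0.751098≈-3.984259; next y=1/5·(-0.645605)+1/4·(-3.984259)≈-1.125186

0 4 7.000 0.000
1 4 8.938 1.750
2 4 10.290 2.584
3 4 11.176 3.089
4 4 11.750 3.412
5 4 12.121 3.620
6 4 12.361 3.754
7 4 12.516 3.841
8 4 12.617 3.897
9 4 12.681 3.934
10 -2 2.223 3.957
11 -2 -0.656 1.347
12 -2 -2.667 0.105
13 -2 -3.984 -0.646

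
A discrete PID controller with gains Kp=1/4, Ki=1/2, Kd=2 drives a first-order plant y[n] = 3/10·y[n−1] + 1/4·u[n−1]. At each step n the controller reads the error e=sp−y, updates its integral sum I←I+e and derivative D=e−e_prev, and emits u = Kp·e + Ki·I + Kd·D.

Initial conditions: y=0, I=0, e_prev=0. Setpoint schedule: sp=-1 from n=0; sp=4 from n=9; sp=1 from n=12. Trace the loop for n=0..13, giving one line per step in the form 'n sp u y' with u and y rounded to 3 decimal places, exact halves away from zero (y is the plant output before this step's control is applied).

(exact arithmetic carried between steps; '≈' marks a value shown rounded to 6 d.p. or computed from one; I and e_prev carry over from the previous line; the table rounds u and y to 3 d.p., halves away from zero)
n=0: y=0, sp=-1, e=sp−y=-1; I=-1, D=e−e_prev=-1; u=1/4·(-1)+1/2·(-1)+2·(-1)=-2.75; next y=3/10·0+1/4·(-2.75)=-0.6875
n=1: y=-0.6875, sp=-1, e=sp−y=-0.3125; I=-1.3125, D=e−e_prev=0.6875; u=1/4·(-0.3125)+1/2·(-1.3125)+2·0.6875=0.640625; next y=3/10·(-0.6875)+1/4·0.640625≈-0.046094
n=2: y≈-0.046094, sp=-1, e=sp−y≈-0.953906; I≈-2.266406, D=e−e_prev≈-0.641406; u=1/4·(-0.953906)+1/2·(-2.266406)+2·(-0.641406)≈-2.654492; next y=3/10·(-0.046094)+1/4·(-2.654492)≈-0.677451
n=3: y≈-0.677451, sp=-1, e=sp−y≈-0.322549; I≈-2.588955, D=e−e_prev≈0.631357; u=1/4·(-0.322549)+1/2·(-2.588955)+2·0.631357≈-0.112400; next y=3/10·(-0.677451)+1/4·(-0.112400)≈-0.231335
n=4: y≈-0.231335, sp=-1, e=sp−y≈-0.768665; I≈-3.357620, D=e−e_prev≈-0.446116; u=1/4·(-0.768665)+1/2·(-3.357620)+2·(-0.446116)≈-2.763208; next y=3/10·(-0.231335)+1/4·(-2.763208)≈-0.760203
n=5: y≈-0.760203, sp=-1, e=sp−y≈-0.239797; I≈-3.597417, D=e−e_prev≈0.528867; u=1/4·(-0.239797)+1/2·(-3.597417)+2·0.528867≈-0.800924; next y=3/10·(-0.760203)+1/4·(-0.800924)≈-0.428292
n=6: y≈-0.428292, sp=-1, e=sp−y≈-0.571708; I≈-4.169126, D=e−e_prev≈-0.331911; u=1/4·(-0.571708)+1/2·(-4.169126)+2·(-0.331911)≈-2.891312; next y=3/10·(-0.428292)+1/4·(-2.891312)≈-0.851315
n=7: y≈-0.851315, sp=-1, e=sp−y≈-0.148685; I≈-4.317810, D=e−e_prev≈0.423024; u=1/4·(-0.148685)+1/2·(-4.317810)+2·0.423024≈-1.350029; next y=3/10·(-0.851315)+1/4·(-1.350029)≈-0.592902
n=8: y≈-0.592902, sp=-1, e=sp−y≈-0.407098; I≈-4.724908, D=e−e_prev≈-0.258414; u=1/4·(-0.407098)+1/2·(-4.724908)+2·(-0.258414)≈-2.981056; next y=3/10·(-0.592902)+1/4·(-2.981056)≈-0.923135
n=9: y≈-0.923135, sp=4, e=sp−y≈4.923135; I≈0.198226, D=e−e_prev≈5.330233; u=1/4·4.923135+1/2·0.198226+2·5.330233≈11.990362; next y=3/10·(-0.923135)+1/4·11.990362≈2.720650
n=10: y≈2.720650, sp=4, e=sp−y≈1.279350; I≈1.477576, D=e−e_prev≈-3.643785; u=1/4·1.279350+1/2·1.477576+2·(-3.643785)≈-6.228944; next y=3/10·2.720650+1/4·(-6.228944)≈-0.741041
n=11: y≈-0.741041, sp=4, e=sp−y≈4.741041; I≈6.218617, D=e−e_prev≈3.461691; u=1/4·4.741041+1/2·6.218617+2·3.461691≈11.217951; next y=3/10·(-0.741041)+1/4·11.217951≈2.582175
n=12: y≈2.582175, sp=1, e=sp−y≈-1.582175; I≈4.636441, D=e−e_prev≈-6.323216; u=1/4·(-1.582175)+1/2·4.636441+2·(-6.323216)≈-10.723756; next y=3/10·2.582175+1/4·(-10.723756)≈-1.906286
n=13: y≈-1.906286, sp=1, e=sp−y≈2.906286; I≈7.542728, D=e−e_prev≈4.488462; u=1/4·2.906286+1/2·7.542728+2·4.488462≈13.474859; next y=3/10·(-1.906286)+1/4·13.474859≈2.796829

0 -1 -2.750 0.000
1 -1 0.641 -0.688
2 -1 -2.654 -0.046
3 -1 -0.112 -0.677
4 -1 -2.763 -0.231
5 -1 -0.801 -0.760
6 -1 -2.891 -0.428
7 -1 -1.350 -0.851
8 -1 -2.981 -0.593
9 4 11.990 -0.923
10 4 -6.229 2.721
11 4 11.218 -0.741
12 1 -10.724 2.582
13 1 13.475 -1.906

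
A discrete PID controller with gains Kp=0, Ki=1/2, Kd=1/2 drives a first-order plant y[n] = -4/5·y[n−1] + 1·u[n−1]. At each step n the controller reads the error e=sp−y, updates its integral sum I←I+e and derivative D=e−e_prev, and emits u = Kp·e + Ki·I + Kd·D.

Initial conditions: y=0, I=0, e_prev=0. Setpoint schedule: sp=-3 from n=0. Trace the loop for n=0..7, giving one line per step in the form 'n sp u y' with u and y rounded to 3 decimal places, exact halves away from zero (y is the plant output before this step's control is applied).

(exact arithmetic carried between steps; '≈' marks a value shown rounded to 6 d.p. or computed from one; I and e_prev carry over from the previous line; the table rounds u and y to 3 d.p., halves away from zero)
n=0: y=0, sp=-3, e=sp−y=-3; I=-3, D=e−e_prev=-3; u=0·(-3)+1/2·(-3)+1/2·(-3)=-3; next y=-4/5·0+1·(-3)=-3
n=1: y=-3, sp=-3, e=sp−y=0; I=-3, D=e−e_prev=3; u=0·0+1/2·(-3)+1/2·3=0; next y=-4/5·(-3)+1·0=2.4
n=2: y=2.4, sp=-3, e=sp−y=-5.4; I=-8.4, D=e−e_prev=-5.4; u=0·(-5.4)+1/2·(-8.4)+1/2·(-5.4)=-6.9; next y=-4/5·2.4+1·(-6.9)=-8.82
n=3: y=-8.82, sp=-3, e=sp−y=5.82; I=-2.58, D=e−e_prev=11.22; u=0·5.82+1/2·(-2.58)+1/2·11.22=4.32; next y=-4/5·(-8.82)+1·4.32=11.376
n=4: y=11.376, sp=-3, e=sp−y=-14.376; I=-16.956, D=e−e_prev=-20.196; u=0·(-14.376)+1/2·(-16.956)+1/2·(-20.196)=-18.576; next y=-4/5·11.376+1·(-18.576)=-27.6768
n=5: y=-27.6768, sp=-3, e=sp−y=24.6768; I=7.7208, D=e−e_prev=39.0528; u=0·24.6768+1/2·7.7208+1/2·39.0528=23.3868; next y=-4/5·(-27.6768)+1·23.3868=45.52824
n=6: y=45.52824, sp=-3, e=sp−y=-48.52824; I=-40.80744, D=e−e_prev=-73.20504; u=0·(-48.52824)+1/2·(-40.80744)+1/2·(-73.20504)=-57.00624; next y=-4/5·45.52824+1·(-57.00624)=-93.428832
n=7: y=-93.428832, sp=-3, e=sp−y=90.428832; I=49.621392, D=e−e_prev=138.957072; u=0·90.428832+1/2·49.621392+1/2·138.957072=94.289232; next y=-4/5·(-93.428832)+1·94.289232≈169.032298

0 -3 -3.000 0.000
1 -3 0.000 -3.000
2 -3 -6.900 2.400
3 -3 4.320 -8.820
4 -3 -18.576 11.376
5 -3 23.387 -27.677
6 -3 -57.006 45.528
7 -3 94.289 -93.429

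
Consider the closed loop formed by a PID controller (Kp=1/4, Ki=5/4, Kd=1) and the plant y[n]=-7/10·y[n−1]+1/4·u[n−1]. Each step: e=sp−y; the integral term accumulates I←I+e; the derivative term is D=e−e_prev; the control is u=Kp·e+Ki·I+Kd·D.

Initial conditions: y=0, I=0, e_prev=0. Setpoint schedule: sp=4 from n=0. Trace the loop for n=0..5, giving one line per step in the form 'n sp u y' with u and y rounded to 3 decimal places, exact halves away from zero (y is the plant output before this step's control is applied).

(exact arithmetic carried between steps; '≈' marks a value shown rounded to 6 d.p. or computed from one; I and e_prev carry over from the previous line; the table rounds u and y to 3 d.p., halves away from zero)
n=0: y=0, sp=4, e=sp−y=4; I=4, D=e−e_prev=4; u=1/4·4+5/4·4+1·4=10; next y=-7/10·0+1/4·10=2.5
n=1: y=2.5, sp=4, e=sp−y=1.5; I=5.5, D=e−e_prev=-2.5; u=1/4·1.5+5/4·5.5+1·(-2.5)=4.75; next y=-7/10·2.5+1/4·4.75=-0.5625
n=2: y=-0.5625, sp=4, e=sp−y=4.5625; I=10.0625, D=e−e_prev=3.0625; u=1/4·4.5625+5/4·10.0625+1·3.0625=16.78125; next y=-7/10·(-0.5625)+1/4·16.78125≈4.589063
n=3: y≈4.589063, sp=4, e=sp−y≈-0.589063; I≈9.473438, D=e−e_prev≈-5.151563; u=1/4·(-0.589063)+5/4·9.473438+1·(-5.151563)≈6.542969; next y=-7/10·4.589063+1/4·6.542969≈-1.576602
n=4: y≈-1.576602, sp=4, e=sp−y≈5.576602; I≈15.050039, D=e−e_prev≈6.165664; u=1/4·5.576602+5/4·15.050039+1·6.165664≈26.372363; next y=-7/10·(-1.576602)+1/4·26.372363≈7.696712
n=5: y≈7.696712, sp=4, e=sp−y≈-3.696712; I≈11.353327, D=e−e_prev≈-9.273313; u=1/4·(-3.696712)+5/4·11.353327+1·(-9.273313)≈3.994167; next y=-7/10·7.696712+1/4·3.994167≈-4.389156

0 4 10.000 0.000
1 4 4.750 2.500
2 4 16.781 -0.563
3 4 6.543 4.589
4 4 26.372 -1.577
5 4 3.994 7.697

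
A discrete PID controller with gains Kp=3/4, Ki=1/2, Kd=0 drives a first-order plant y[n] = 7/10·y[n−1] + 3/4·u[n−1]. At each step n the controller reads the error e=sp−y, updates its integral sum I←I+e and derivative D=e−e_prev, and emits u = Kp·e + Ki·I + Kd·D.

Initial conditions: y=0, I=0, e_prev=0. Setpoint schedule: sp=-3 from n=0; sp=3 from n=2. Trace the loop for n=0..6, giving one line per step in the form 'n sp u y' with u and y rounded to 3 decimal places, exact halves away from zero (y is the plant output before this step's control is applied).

(exact arithmetic carried between steps; '≈' marks a value shown rounded to 6 d.p. or computed from one; I and e_prev carry over from the previous line; the table rounds u and y to 3 d.p., halves away from zero)
n=0: y=0, sp=-3, e=sp−y=-3; I=-3, D=e−e_prev=-3; u=3/4·(-3)+1/2·(-3)+0·(-3)=-3.75; next y=7/10·0+3/4·(-3.75)=-2.8125
n=1: y=-2.8125, sp=-3, e=sp−y=-0.1875; I=-3.1875, D=e−e_prev=2.8125; u=3/4·(-0.1875)+1/2·(-3.1875)+0·2.8125=-1.734375; next y=7/10·(-2.8125)+3/4·(-1.734375)≈-3.269531
n=2: y≈-3.269531, sp=3, e=sp−y≈6.269531; I≈3.082031, D=e−e_prev≈6.457031; u=3/4·6.269531+1/2·3.082031+0·6.457031≈6.243164; next y=7/10·(-3.269531)+3/4·6.243164≈2.393701
n=3: y≈2.393701, sp=3, e=sp−y≈0.606299; I≈3.688330, D=e−e_prev≈-5.663232; u=3/4·0.606299+1/2·3.688330+0·(-5.663232)≈2.298889; next y=7/10·2.393701+3/4·2.298889≈3.399758
n=4: y≈3.399758, sp=3, e=sp−y≈-0.399758; I≈3.288572, D=e−e_prev≈-1.006057; u=3/4·(-0.399758)+1/2·3.288572+0·(-1.006057)≈1.344468; next y=7/10·3.399758+3/4·1.344468≈3.388181
n=5: y≈3.388181, sp=3, e=sp−y≈-0.388181; I≈2.900391, D=e−e_prev≈0.011576; u=3/4·(-0.388181)+1/2·2.900391+0·0.011576≈1.159060; next y=7/10·3.388181+3/4·1.159060≈3.241022
n=6: y≈3.241022, sp=3, e=sp−y≈-0.241022; I≈2.659369, D=e−e_prev≈0.147160; u=3/4·(-0.241022)+1/2·2.659369+0·0.147160≈1.148919; next y=7/10·3.241022+3/4·1.148919≈3.130404

0 -3 -3.750 0.000
1 -3 -1.734 -2.813
2 3 6.243 -3.270
3 3 2.299 2.394
4 3 1.344 3.400
5 3 1.159 3.388
6 3 1.149 3.241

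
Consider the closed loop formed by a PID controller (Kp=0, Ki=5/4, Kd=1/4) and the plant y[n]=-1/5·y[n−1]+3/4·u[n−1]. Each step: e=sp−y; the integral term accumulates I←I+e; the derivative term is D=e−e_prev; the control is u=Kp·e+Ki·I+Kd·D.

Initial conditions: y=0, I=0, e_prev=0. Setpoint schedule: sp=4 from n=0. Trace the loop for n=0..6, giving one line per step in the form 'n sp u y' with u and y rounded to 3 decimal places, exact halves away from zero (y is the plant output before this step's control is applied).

0 4 6.000 0.000
1 4 3.250 4.500
2 4 8.194 1.538
3 4 4.081 5.838
4 4 8.776 1.893
5 4 3.958 6.203
6 4 8.995 1.728

(exact arithmetic carried between steps; '≈' marks a value shown rounded to 6 d.p. or computed from one; I and e_prev carry over from the previous line; the table rounds u and y to 3 d.p., halves away from zero)
n=0: y=0, sp=4, e=sp−y=4; I=4, D=e−e_prev=4; u=0·4+5/4·4+1/4·4=6; next y=-1/5·0+3/4·6=4.5
n=1: y=4.5, sp=4, e=sp−y=-0.5; I=3.5, D=e−e_prev=-4.5; u=0·(-0.5)+5/4·3.5+1/4·(-4.5)=3.25; next y=-1/5·4.5+3/4·3.25=1.5375
n=2: y=1.5375, sp=4, e=sp−y=2.4625; I=5.9625, D=e−e_prev=2.9625; u=0·2.4625+5/4·5.9625+1/4·2.9625=8.19375; next y=-1/5·1.5375+3/4·8.19375≈5.837813
n=3: y≈5.837813, sp=4, e=sp−y≈-1.837813; I≈4.124688, D=e−e_prev≈-4.300313; u=0·(-1.837813)+5/4·4.124688+1/4·(-4.300313)≈4.080781; next y=-1/5·5.837813+3/4·4.080781≈1.893023
n=4: y≈1.893023, sp=4, e=sp−y≈2.106977; I≈6.231664, D=e−e_prev≈3.944789; u=0·2.106977+5/4·6.231664+1/4·3.944789≈8.775777; next y=-1/5·1.893023+3/4·8.775777≈6.203228
n=5: y≈6.203228, sp=4, e=sp−y≈-2.203228; I≈4.028436, D=e−e_prev≈-4.310205; u=0·(-2.203228)+5/4·4.028436+1/4·(-4.310205)≈3.957993; next y=-1/5·6.203228+3/4·3.957993≈1.727849
n=6: y≈1.727849, sp=4, e=sp−y≈2.272151; I≈6.300586, D=e−e_prev≈4.475379; u=0·2.272151+5/4·6.300586+1/4·4.475379≈8.994578; next y=-1/5·1.727849+3/4·8.994578≈6.400363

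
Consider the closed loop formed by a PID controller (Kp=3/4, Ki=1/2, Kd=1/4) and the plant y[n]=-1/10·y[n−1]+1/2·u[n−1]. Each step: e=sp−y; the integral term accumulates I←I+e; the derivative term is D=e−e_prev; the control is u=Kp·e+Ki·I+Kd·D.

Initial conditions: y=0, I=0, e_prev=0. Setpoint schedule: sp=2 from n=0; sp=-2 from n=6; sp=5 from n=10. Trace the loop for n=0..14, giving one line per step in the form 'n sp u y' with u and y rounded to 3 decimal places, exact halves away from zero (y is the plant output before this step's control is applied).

0 2 3.000 0.000
1 2 1.250 1.500
2 2 3.413 0.475
3 2 2.143 1.659
4 2 3.739 0.906
5 2 2.788 1.779
6 -2 -2.039 1.216
7 -2 0.748 -1.141
8 -2 -2.714 0.488
9 -2 -0.710 -1.406
10 5 7.232 -0.214
11 5 2.609 3.637
12 5 8.298 0.941
13 5 4.983 4.055
14 5 9.188 2.086

(exact arithmetic carried between steps; '≈' marks a value shown rounded to 6 d.p. or computed from one; I and e_prev carry over from the previous line; the table rounds u and y to 3 d.p., halves away from zero)
n=0: y=0, sp=2, e=sp−y=2; I=2, D=e−e_prev=2; u=3/4·2+1/2·2+1/4·2=3; next y=-1/10·0+1/2·3=1.5
n=1: y=1.5, sp=2, e=sp−y=0.5; I=2.5, D=e−e_prev=-1.5; u=3/4·0.5+1/2·2.5+1/4·(-1.5)=1.25; next y=-1/10·1.5+1/2·1.25=0.475
n=2: y=0.475, sp=2, e=sp−y=1.525; I=4.025, D=e−e_prev=1.025; u=3/4·1.525+1/2·4.025+1/4·1.025=3.4125; next y=-1/10·0.475+1/2·3.4125=1.65875
n=3: y=1.65875, sp=2, e=sp−y=0.34125; I=4.36625, D=e−e_prev=-1.18375; u=3/4·0.34125+1/2·4.36625+1/4·(-1.18375)=2.143125; next y=-1/10·1.65875+1/2·2.143125≈0.905688
n=4: y≈0.905688, sp=2, e=sp−y≈1.094313; I≈5.460563, D=e−e_prev≈0.753063; u=3/4·1.094313+1/2·5.460563+1/4·0.753063≈3.739281; next y=-1/10·0.905688+1/2·3.739281≈1.779072
n=5: y≈1.779072, sp=2, e=sp−y≈0.220928; I≈5.681491, D=e−e_prev≈-0.873384; u=3/4·0.220928+1/2·5.681491+1/4·(-0.873384)≈2.788095; next y=-1/10·1.779072+1/2·2.788095≈1.216140
n=6: y≈1.216140, sp=-2, e=sp−y≈-3.216140; I≈2.465350, D=e−e_prev≈-3.437069; u=3/4·(-3.216140)+1/2·2.465350+1/4·(-3.437069)≈-2.038697; next y=-1/10·1.216140+1/2·(-2.038697)≈-1.140963
n=7: y≈-1.140963, sp=-2, e=sp−y≈-0.859037; I≈1.606313, D=e−e_prev≈2.357103; u=3/4·(-0.859037)+1/2·1.606313+1/4·2.357103≈0.748154; next y=-1/10·(-1.140963)+1/2·0.748154≈0.488173
n=8: y≈0.488173, sp=-2, e=sp−y≈-2.488173; I≈-0.881861, D=e−e_prev≈-1.629136; u=3/4·(-2.488173)+1/2·(-0.881861)+1/4·(-1.629136)≈-2.714344; next y=-1/10·0.488173+1/2·(-2.714344)≈-1.405990
n=9: y≈-1.405990, sp=-2, e=sp−y≈-0.594010; I≈-1.475871, D=e−e_prev≈1.894163; u=3/4·(-0.594010)+1/2·(-1.475871)+1/4·1.894163≈-0.709903; next y=-1/10·(-1.405990)+1/2·(-0.709903)≈-0.214352
n=10: y≈-0.214352, sp=5, e=sp−y≈5.214352; I≈3.738481, D=e−e_prev≈5.808363; u=3/4·5.214352+1/2·3.738481+1/4·5.808363≈7.232096; next y=-1/10·(-0.214352)+1/2·7.232096≈3.637483
n=11: y≈3.637483, sp=5, e=sp−y≈1.362517; I≈5.100998, D=e−e_prev≈-3.851835; u=3/4·1.362517+1/2·5.100998+1/4·(-3.851835)≈2.609428; next y=-1/10·3.637483+1/2·2.609428≈0.940966
n=12: y≈0.940966, sp=5, e=sp−y≈4.059034; I≈9.160033, D=e−e_prev≈2.696517; u=3/4·4.059034+1/2·9.160033+1/4·2.696517≈8.298421; next y=-1/10·0.940966+1/2·8.298421≈4.055114
n=13: y≈4.055114, sp=5, e=sp−y≈0.944886; I≈10.104918, D=e−e_prev≈-3.114148; u=3/4·0.944886+1/2·10.104918+1/4·(-3.114148)≈4.982587; next y=-1/10·4.055114+1/2·4.982587≈2.085782
n=14: y≈2.085782, sp=5, e=sp−y≈2.914218; I≈13.019137, D=e−e_prev≈1.969332; u=3/4·2.914218+1/2·13.019137+1/4·1.969332≈9.187565; next y=-1/10·2.085782+1/2·9.187565≈4.385204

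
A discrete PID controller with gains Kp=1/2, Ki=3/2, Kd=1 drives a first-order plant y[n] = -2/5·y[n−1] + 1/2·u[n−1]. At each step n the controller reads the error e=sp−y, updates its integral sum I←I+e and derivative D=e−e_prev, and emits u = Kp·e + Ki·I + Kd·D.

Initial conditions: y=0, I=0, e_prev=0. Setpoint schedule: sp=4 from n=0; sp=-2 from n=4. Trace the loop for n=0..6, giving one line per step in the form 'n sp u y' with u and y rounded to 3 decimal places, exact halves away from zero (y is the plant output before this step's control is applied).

(exact arithmetic carried between steps; '≈' marks a value shown rounded to 6 d.p. or computed from one; I and e_prev carry over from the previous line; the table rounds u and y to 3 d.p., halves away from zero)
n=0: y=0, sp=4, e=sp−y=4; I=4, D=e−e_prev=4; u=1/2·4+3/2·4+1·4=12; next y=-2/5·0+1/2·12=6
n=1: y=6, sp=4, e=sp−y=-2; I=2, D=e−e_prev=-6; u=1/2·(-2)+3/2·2+1·(-6)=-4; next y=-2/5·6+1/2·(-4)=-4.4
n=2: y=-4.4, sp=4, e=sp−y=8.4; I=10.4, D=e−e_prev=10.4; u=1/2·8.4+3/2·10.4+1·10.4=30.2; next y=-2/5·(-4.4)+1/2·30.2=16.86
n=3: y=16.86, sp=4, e=sp−y=-12.86; I=-2.46, D=e−e_prev=-21.26; u=1/2·(-12.86)+3/2·(-2.46)+1·(-21.26)=-31.38; next y=-2/5·16.86+1/2·(-31.38)=-22.434
n=4: y=-22.434, sp=-2, e=sp−y=20.434; I=17.974, D=e−e_prev=33.294; u=1/2·20.434+3/2·17.974+1·33.294=70.472; next y=-2/5·(-22.434)+1/2·70.472=44.2096
n=5: y=44.2096, sp=-2, e=sp−y=-46.2096; I=-28.2356, D=e−e_prev=-66.6436; u=1/2·(-46.2096)+3/2·(-28.2356)+1·(-66.6436)=-132.1018; next y=-2/5·44.2096+1/2·(-132.1018)=-83.73474
n=6: y=-83.73474, sp=-2, e=sp−y=81.73474; I=53.49914, D=e−e_prev=127.94434; u=1/2·81.73474+3/2·53.49914+1·127.94434=249.06042; next y=-2/5·(-83.73474)+1/2·249.06042=158.024106

0 4 12.000 0.000
1 4 -4.000 6.000
2 4 30.200 -4.400
3 4 -31.380 16.860
4 -2 70.472 -22.434
5 -2 -132.102 44.210
6 -2 249.060 -83.735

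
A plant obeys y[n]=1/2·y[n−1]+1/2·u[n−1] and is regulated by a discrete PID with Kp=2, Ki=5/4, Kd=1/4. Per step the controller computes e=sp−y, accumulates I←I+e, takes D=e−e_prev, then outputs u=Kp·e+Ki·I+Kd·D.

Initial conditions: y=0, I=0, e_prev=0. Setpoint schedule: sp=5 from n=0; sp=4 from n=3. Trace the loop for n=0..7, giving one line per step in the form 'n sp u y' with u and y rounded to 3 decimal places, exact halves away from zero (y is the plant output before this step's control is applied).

0 5 17.500 0.000
1 5 -8.125 8.750
2 5 18.906 0.313
3 4 -13.383 9.609
4 4 22.416 -1.887
5 4 -15.629 10.265
6 4 24.892 -2.682
7 4 -18.247 11.105

(exact arithmetic carried between steps; '≈' marks a value shown rounded to 6 d.p. or computed from one; I and e_prev carry over from the previous line; the table rounds u and y to 3 d.p., halves away from zero)
n=0: y=0, sp=5, e=sp−y=5; I=5, D=e−e_prev=5; u=2·5+5/4·5+1/4·5=17.5; next y=1/2·0+1/2·17.5=8.75
n=1: y=8.75, sp=5, e=sp−y=-3.75; I=1.25, D=e−e_prev=-8.75; u=2·(-3.75)+5/4·1.25+1/4·(-8.75)=-8.125; next y=1/2·8.75+1/2·(-8.125)=0.3125
n=2: y=0.3125, sp=5, e=sp−y=4.6875; I=5.9375, D=e−e_prev=8.4375; u=2·4.6875+5/4·5.9375+1/4·8.4375=18.90625; next y=1/2·0.3125+1/2·18.90625=9.609375
n=3: y=9.609375, sp=4, e=sp−y=-5.609375; I=0.328125, D=e−e_prev=-10.296875; u=2·(-5.609375)+5/4·0.328125+1/4·(-10.296875)≈-13.382813; next y=1/2·9.609375+1/2·(-13.382813)≈-1.886719
n=4: y≈-1.886719, sp=4, e=sp−y≈5.886719; I≈6.214844, D=e−e_prev≈11.496094; u=2·5.886719+5/4·6.214844+1/4·11.496094≈22.416016; next y=1/2·(-1.886719)+1/2·22.416016≈10.264648
n=5: y≈10.264648, sp=4, e=sp−y≈-6.264648; I≈-0.049805, D=e−e_prev≈-12.151367; u=2·(-6.264648)+5/4·(-0.049805)+1/4·(-12.151367)≈-15.629395; next y=1/2·10.264648+1/2·(-15.629395)≈-2.682373
n=6: y≈-2.682373, sp=4, e=sp−y≈6.682373; I≈6.632568, D=e−e_prev≈12.947021; u=2·6.682373+5/4·6.632568+1/4·12.947021≈24.892212; next y=1/2·(-2.682373)+1/2·24.892212≈11.104919
n=7: y≈11.104919, sp=4, e=sp−y≈-7.104919; I≈-0.472351, D=e−e_prev≈-13.787292; u=2·(-7.104919)+5/4·(-0.472351)+1/4·(-13.787292)≈-18.247101; next y=1/2·11.104919+1/2·(-18.247101)≈-3.571091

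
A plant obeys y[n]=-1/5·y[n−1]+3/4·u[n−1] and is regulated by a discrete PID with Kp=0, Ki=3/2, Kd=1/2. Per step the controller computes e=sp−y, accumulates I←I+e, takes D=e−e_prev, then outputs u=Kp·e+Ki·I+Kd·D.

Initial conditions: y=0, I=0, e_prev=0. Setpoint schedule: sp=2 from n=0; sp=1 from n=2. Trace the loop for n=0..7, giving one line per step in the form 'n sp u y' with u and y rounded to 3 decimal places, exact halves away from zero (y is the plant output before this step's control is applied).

0 2 4.000 0.000
1 2 0.000 3.000
2 1 5.200 -0.600
3 1 -2.940 4.020
4 1 8.898 -3.009
5 1 -9.172 7.275
6 1 17.776 -8.334
7 1 -22.693 14.999

(exact arithmetic carried between steps; '≈' marks a value shown rounded to 6 d.p. or computed from one; I and e_prev carry over from the previous line; the table rounds u and y to 3 d.p., halves away from zero)
n=0: y=0, sp=2, e=sp−y=2; I=2, D=e−e_prev=2; u=0·2+3/2·2+1/2·2=4; next y=-1/5·0+3/4·4=3
n=1: y=3, sp=2, e=sp−y=-1; I=1, D=e−e_prev=-3; u=0·(-1)+3/2·1+1/2·(-3)=0; next y=-1/5·3+3/4·0=-0.6
n=2: y=-0.6, sp=1, e=sp−y=1.6; I=2.6, D=e−e_prev=2.6; u=0·1.6+3/2·2.6+1/2·2.6=5.2; next y=-1/5·(-0.6)+3/4·5.2=4.02
n=3: y=4.02, sp=1, e=sp−y=-3.02; I=-0.42, D=e−e_prev=-4.62; u=0·(-3.02)+3/2·(-0.42)+1/2·(-4.62)=-2.94; next y=-1/5·4.02+3/4·(-2.94)=-3.009
n=4: y=-3.009, sp=1, e=sp−y=4.009; I=3.589, D=e−e_prev=7.029; u=0·4.009+3/2·3.589+1/2·7.029=8.898; next y=-1/5·(-3.009)+3/4·8.898=7.2753
n=5: y=7.2753, sp=1, e=sp−y=-6.2753; I=-2.6863, D=e−e_prev=-10.2843; u=0·(-6.2753)+3/2·(-2.6863)+1/2·(-10.2843)=-9.1716; next y=-1/5·7.2753+3/4·(-9.1716)=-8.33376
n=6: y=-8.33376, sp=1, e=sp−y=9.33376; I=6.64746, D=e−e_prev=15.60906; u=0·9.33376+3/2·6.64746+1/2·15.60906=17.77572; next y=-1/5·(-8.33376)+3/4·17.77572=14.998542
n=7: y=14.998542, sp=1, e=sp−y=-13.998542; I=-7.351082, D=e−e_prev=-23.332302; u=0·(-13.998542)+3/2·(-7.351082)+1/2·(-23.332302)=-22.692774; next y=-1/5·14.998542+3/4·(-22.692774)≈-20.019289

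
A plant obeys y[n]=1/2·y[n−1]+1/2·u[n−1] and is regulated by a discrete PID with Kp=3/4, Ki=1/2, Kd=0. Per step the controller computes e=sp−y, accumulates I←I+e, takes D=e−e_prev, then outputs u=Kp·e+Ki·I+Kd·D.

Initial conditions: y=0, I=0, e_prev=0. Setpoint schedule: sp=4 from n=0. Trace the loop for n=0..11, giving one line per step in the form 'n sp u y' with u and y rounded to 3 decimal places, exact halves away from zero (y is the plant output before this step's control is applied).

(exact arithmetic carried between steps; '≈' marks a value shown rounded to 6 d.p. or computed from one; I and e_prev carry over from the previous line; the table rounds u and y to 3 d.p., halves away from zero)
n=0: y=0, sp=4, e=sp−y=4; I=4, D=e−e_prev=4; u=3/4·4+1/2·4+0·4=5; next y=1/2·0+1/2·5=2.5
n=1: y=2.5, sp=4, e=sp−y=1.5; I=5.5, D=e−e_prev=-2.5; u=3/4·1.5+1/2·5.5+0·(-2.5)=3.875; next y=1/2·2.5+1/2·3.875=3.1875
n=2: y=3.1875, sp=4, e=sp−y=0.8125; I=6.3125, D=e−e_prev=-0.6875; u=3/4·0.8125+1/2·6.3125+0·(-0.6875)=3.765625; next y=1/2·3.1875+1/2·3.765625≈3.476563
n=3: y≈3.476563, sp=4, e=sp−y≈0.523438; I≈6.835938, D=e−e_prev≈-0.289063; u=3/4·0.523438+1/2·6.835938+0·(-0.289063)≈3.810547; next y=1/2·3.476563+1/2·3.810547≈3.643555
n=4: y≈3.643555, sp=4, e=sp−y≈0.356445; I≈7.192383, D=e−e_prev≈-0.166992; u=3/4·0.356445+1/2·7.192383+0·(-0.166992)≈3.863525; next y=1/2·3.643555+1/2·3.863525≈3.753540
n=5: y≈3.753540, sp=4, e=sp−y≈0.246460; I≈7.438843, D=e−e_prev≈-0.109985; u=3/4·0.246460+1/2·7.438843+0·(-0.109985)≈3.904266; next y=1/2·3.753540+1/2·3.904266≈3.828903
n=6: y≈3.828903, sp=4, e=sp−y≈0.171097; I≈7.609940, D=e−e_prev≈-0.075363; u=3/4·0.171097+1/2·7.609940+0·(-0.075363)≈3.933292; next y=1/2·3.828903+1/2·3.933292≈3.881098
n=7: y≈3.881098, sp=4, e=sp−y≈0.118902; I≈7.728842, D=e−e_prev≈-0.052195; u=3/4·0.118902+1/2·7.728842+0·(-0.052195)≈3.953598; next y=1/2·3.881098+1/2·3.953598≈3.917348
n=8: y≈3.917348, sp=4, e=sp−y≈0.082652; I≈7.811494, D=e−e_prev≈-0.036250; u=3/4·0.082652+1/2·7.811494+0·(-0.036250)≈3.967736; next y=1/2·3.917348+1/2·3.967736≈3.942542
n=9: y≈3.942542, sp=4, e=sp−y≈0.057458; I≈7.868952, D=e−e_prev≈-0.025194; u=3/4·0.057458+1/2·7.868952+0·(-0.025194)≈3.977570; next y=1/2·3.942542+1/2·3.977570≈3.960056
n=10: y≈3.960056, sp=4, e=sp−y≈0.039944; I≈7.908896, D=e−e_prev≈-0.017514; u=3/4·0.039944+1/2·7.908896+0·(-0.017514)≈3.984406; next y=1/2·3.960056+1/2·3.984406≈3.972231
n=11: y≈3.972231, sp=4, e=sp−y≈0.027769; I≈7.936665, D=e−e_prev≈-0.012175; u=3/4·0.027769+1/2·7.936665+0·(-0.012175)≈3.989159; next y=1/2·3.972231+1/2·3.989159≈3.980695

0 4 5.000 0.000
1 4 3.875 2.500
2 4 3.766 3.188
3 4 3.811 3.477
4 4 3.864 3.644
5 4 3.904 3.754
6 4 3.933 3.829
7 4 3.954 3.881
8 4 3.968 3.917
9 4 3.978 3.943
10 4 3.984 3.960
11 4 3.989 3.972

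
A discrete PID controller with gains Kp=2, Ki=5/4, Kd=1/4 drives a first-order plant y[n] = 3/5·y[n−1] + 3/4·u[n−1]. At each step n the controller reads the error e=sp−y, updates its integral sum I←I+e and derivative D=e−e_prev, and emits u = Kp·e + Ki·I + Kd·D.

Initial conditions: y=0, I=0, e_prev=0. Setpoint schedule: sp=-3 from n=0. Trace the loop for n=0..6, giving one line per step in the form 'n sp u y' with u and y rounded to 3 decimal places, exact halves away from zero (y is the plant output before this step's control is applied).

(exact arithmetic carried between steps; '≈' marks a value shown rounded to 6 d.p. or computed from one; I and e_prev carry over from the previous line; the table rounds u and y to 3 d.p., halves away from zero)
n=0: y=0, sp=-3, e=sp−y=-3; I=-3, D=e−e_prev=-3; u=2·(-3)+5/4·(-3)+1/4·(-3)=-10.5; next y=3/5·0+3/4·(-10.5)=-7.875
n=1: y=-7.875, sp=-3, e=sp−y=4.875; I=1.875, D=e−e_prev=7.875; u=2·4.875+5/4·1.875+1/4·7.875=14.0625; next y=3/5·(-7.875)+3/4·14.0625=5.821875
n=2: y=5.821875, sp=-3, e=sp−y=-8.821875; I=-6.946875, D=e−e_prev=-13.696875; u=2·(-8.821875)+5/4·(-6.946875)+1/4·(-13.696875)≈-29.751563; next y=3/5·5.821875+3/4·(-29.751563)≈-18.820547
n=3: y≈-18.820547, sp=-3, e=sp−y≈15.820547; I≈8.873672, D=e−e_prev≈24.642422; u=2·15.820547+5/4·8.873672+1/4·24.642422≈48.893789; next y=3/5·(-18.820547)+3/4·48.893789≈25.378014
n=4: y≈25.378014, sp=-3, e=sp−y≈-28.378014; I≈-19.504342, D=e−e_prev≈-44.198561; u=2·(-28.378014)+5/4·(-19.504342)+1/4·(-44.198561)≈-92.186095; next y=3/5·25.378014+3/4·(-92.186095)≈-53.912763
n=5: y≈-53.912763, sp=-3, e=sp−y≈50.912763; I≈31.408421, D=e−e_prev≈79.290777; u=2·50.912763+5/4·31.408421+1/4·79.290777≈160.908746; next y=3/5·(-53.912763)+3/4·160.908746≈88.333902
n=6: y≈88.333902, sp=-3, e=sp−y≈-91.333902; I≈-59.925481, D=e−e_prev≈-142.246665; u=2·(-91.333902)+5/4·(-59.925481)+1/4·(-142.246665)≈-293.136321; next y=3/5·88.333902+3/4·(-293.136321)≈-166.851900

0 -3 -10.500 0.000
1 -3 14.063 -7.875
2 -3 -29.752 5.822
3 -3 48.894 -18.821
4 -3 -92.186 25.378
5 -3 160.909 -53.913
6 -3 -293.136 88.334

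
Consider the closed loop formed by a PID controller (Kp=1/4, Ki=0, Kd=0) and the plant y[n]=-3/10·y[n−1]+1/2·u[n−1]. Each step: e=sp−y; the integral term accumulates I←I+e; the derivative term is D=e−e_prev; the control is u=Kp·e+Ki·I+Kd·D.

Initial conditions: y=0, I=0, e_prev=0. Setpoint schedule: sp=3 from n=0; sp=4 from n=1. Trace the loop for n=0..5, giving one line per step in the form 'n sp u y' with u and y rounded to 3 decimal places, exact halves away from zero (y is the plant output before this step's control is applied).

0 3 0.750 0.000
1 4 0.906 0.375
2 4 0.915 0.341
3 4 0.911 0.355
4 4 0.913 0.349
5 4 0.912 0.352

(exact arithmetic carried between steps; '≈' marks a value shown rounded to 6 d.p. or computed from one; I and e_prev carry over from the previous line; the table rounds u and y to 3 d.p., halves away from zero)
n=0: y=0, sp=3, e=sp−y=3; I=3, D=e−e_prev=3; u=1/4·3+0·3+0·3=0.75; next y=-3/10·0+1/2·0.75=0.375
n=1: y=0.375, sp=4, e=sp−y=3.625; I=6.625, D=e−e_prev=0.625; u=1/4·3.625+0·6.625+0·0.625=0.90625; next y=-3/10·0.375+1/2·0.90625=0.340625
n=2: y=0.340625, sp=4, e=sp−y=3.659375; I=10.284375, D=e−e_prev=0.034375; u=1/4·3.659375+0·10.284375+0·0.034375≈0.914844; next y=-3/10·0.340625+1/2·0.914844≈0.355234
n=3: y≈0.355234, sp=4, e=sp−y≈3.644766; I≈13.929141, D=e−e_prev≈-0.014609; u=1/4·3.644766+0·13.929141+0·(-0.014609)≈0.911191; next y=-3/10·0.355234+1/2·0.911191≈0.349025
n=4: y≈0.349025, sp=4, e=sp−y≈3.650975; I≈17.580115, D=e−e_prev≈0.006209; u=1/4·3.650975+0·17.580115+0·0.006209≈0.912744; next y=-3/10·0.349025+1/2·0.912744≈0.351664
n=5: y≈0.351664, sp=4, e=sp−y≈3.648336; I≈21.228451, D=e−e_prev≈-0.002639; u=1/4·3.648336+0·21.228451+0·(-0.002639)≈0.912084; next y=-3/10·0.351664+1/2·0.912084≈0.350543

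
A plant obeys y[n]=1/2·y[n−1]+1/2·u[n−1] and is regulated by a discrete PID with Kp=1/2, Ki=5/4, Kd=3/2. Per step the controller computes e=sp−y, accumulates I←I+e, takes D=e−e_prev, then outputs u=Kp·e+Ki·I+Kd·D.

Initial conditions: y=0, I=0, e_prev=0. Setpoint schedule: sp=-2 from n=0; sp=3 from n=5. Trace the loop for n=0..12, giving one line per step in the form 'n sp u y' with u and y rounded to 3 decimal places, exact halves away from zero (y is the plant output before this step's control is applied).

0 -2 -6.500 0.000
1 -2 4.563 -3.250
2 -2 -11.445 0.656
3 -2 10.759 -5.395
4 -2 -20.323 2.682
5 3 39.573 -8.821
6 3 -49.045 15.376
7 3 76.464 -16.834
8 3 -98.669 29.815
9 3 146.573 -34.427
10 3 -197.131 56.073
11 3 283.734 -70.529
12 3 -389.935 106.602

(exact arithmetic carried between steps; '≈' marks a value shown rounded to 6 d.p. or computed from one; I and e_prev carry over from the previous line; the table rounds u and y to 3 d.p., halves away from zero)
n=0: y=0, sp=-2, e=sp−y=-2; I=-2, D=e−e_prev=-2; u=1/2·(-2)+5/4·(-2)+3/2·(-2)=-6.5; next y=1/2·0+1/2·(-6.5)=-3.25
n=1: y=-3.25, sp=-2, e=sp−y=1.25; I=-0.75, D=e−e_prev=3.25; u=1/2·1.25+5/4·(-0.75)+3/2·3.25=4.5625; next y=1/2·(-3.25)+1/2·4.5625=0.65625
n=2: y=0.65625, sp=-2, e=sp−y=-2.65625; I=-3.40625, D=e−e_prev=-3.90625; u=1/2·(-2.65625)+5/4·(-3.40625)+3/2·(-3.90625)≈-11.445313; next y=1/2·0.65625+1/2·(-11.445313)≈-5.394531
n=3: y≈-5.394531, sp=-2, e=sp−y≈3.394531; I≈-0.011719, D=e−e_prev≈6.050781; u=1/2·3.394531+5/4·(-0.011719)+3/2·6.050781≈10.758789; next y=1/2·(-5.394531)+1/2·10.758789≈2.682129
n=4: y≈2.682129, sp=-2, e=sp−y≈-4.682129; I≈-4.693848, D=e−e_prev≈-8.076660; u=1/2·(-4.682129)+5/4·(-4.693848)+3/2·(-8.076660)≈-20.323364; next y=1/2·2.682129+1/2·(-20.323364)≈-8.820618
n=5: y≈-8.820618, sp=3, e=sp−y≈11.820618; I≈7.126770, D=e−e_prev≈16.502747; u=1/2·11.820618+5/4·7.126770+3/2·16.502747≈39.572891; next y=1/2·(-8.820618)+1/2·39.572891≈15.376137
n=6: y≈15.376137, sp=3, e=sp−y≈-12.376137; I≈-5.249367, D=e−e_prev≈-24.196754; u=1/2·(-12.376137)+5/4·(-5.249367)+3/2·(-24.196754)≈-49.044909; next y=1/2·15.376137+1/2·(-49.044909)≈-16.834386
n=7: y≈-16.834386, sp=3, e=sp−y≈19.834386; I≈14.585019, D=e−e_prev≈32.210523; u=1/2·19.834386+5/4·14.585019+3/2·32.210523≈76.464251; next y=1/2·(-16.834386)+1/2·76.464251≈29.814932
n=8: y≈29.814932, sp=3, e=sp−y≈-26.814932; I≈-12.229913, D=e−e_prev≈-46.649318; u=1/2·(-26.814932)+5/4·(-12.229913)+3/2·(-46.649318)≈-98.668835; next y=1/2·29.814932+1/2·(-98.668835)≈-34.426951
n=9: y≈-34.426951, sp=3, e=sp−y≈37.426951; I≈25.197038, D=e−e_prev≈64.241884; u=1/2·37.426951+5/4·25.197038+3/2·64.241884≈146.572599; next y=1/2·(-34.426951)+1/2·146.572599≈56.072824
n=10: y≈56.072824, sp=3, e=sp−y≈-53.072824; I≈-27.875786, D=e−e_prev≈-90.499775; u=1/2·(-53.072824)+5/4·(-27.875786)+3/2·(-90.499775)≈-197.130807; next y=1/2·56.072824+1/2·(-197.130807)≈-70.528992
n=11: y≈-70.528992, sp=3, e=sp−y≈73.528992; I≈45.653206, D=e−e_prev≈126.601816; u=1/2·73.528992+5/4·45.653206+3/2·126.601816≈283.733727; next y=1/2·(-70.528992)+1/2·283.733727≈106.602367
n=12: y≈106.602367, sp=3, e=sp−y≈-103.602367; I≈-57.949162, D=e−e_prev≈-177.131359; u=1/2·(-103.602367)+5/4·(-57.949162)+3/2·(-177.131359)≈-389.934674; next y=1/2·106.602367+1/2·(-389.934674)≈-141.666153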